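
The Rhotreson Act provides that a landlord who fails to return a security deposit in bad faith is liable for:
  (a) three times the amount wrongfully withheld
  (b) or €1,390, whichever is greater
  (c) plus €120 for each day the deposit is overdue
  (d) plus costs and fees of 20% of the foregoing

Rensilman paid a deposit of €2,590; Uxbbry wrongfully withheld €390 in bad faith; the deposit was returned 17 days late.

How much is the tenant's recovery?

Trebled: 3 × €390 = €1,170
Minimum €1,390: €1,170 is below the minimum → €1,390
Late-return penalty: 17 × €120 = €2,040
Damages plus late penalty: €1,390 + €2,040 = €3,430
Costs and fees: 20% of €3,430 = €686
Total recovery: €3,430 + €686 = €4,116

€4,116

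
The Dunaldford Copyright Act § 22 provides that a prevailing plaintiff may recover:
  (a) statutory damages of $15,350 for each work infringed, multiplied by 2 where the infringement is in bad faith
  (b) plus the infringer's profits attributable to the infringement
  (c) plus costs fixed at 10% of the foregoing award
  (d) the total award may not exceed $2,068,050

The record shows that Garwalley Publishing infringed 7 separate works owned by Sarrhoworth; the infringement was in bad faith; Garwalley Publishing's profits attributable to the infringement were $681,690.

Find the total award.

$986,249

Statutory damages: 7 × $15,350 = $107,450
Doubled: 2 × $107,450 = $214,900
Combined award: $214,900 + $681,690 = $896,590
Costs: 10% of $896,590 = $89,659
Award plus costs: $896,590 + $89,659 = $986,249
Cap at $2,068,050: $986,249 is within the cap, no reduction.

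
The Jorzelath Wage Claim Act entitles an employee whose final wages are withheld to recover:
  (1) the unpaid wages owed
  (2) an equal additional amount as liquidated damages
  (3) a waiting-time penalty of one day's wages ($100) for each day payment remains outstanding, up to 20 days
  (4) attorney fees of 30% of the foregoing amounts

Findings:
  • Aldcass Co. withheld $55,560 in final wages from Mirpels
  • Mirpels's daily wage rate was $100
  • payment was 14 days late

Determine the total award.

$146,276

Liquidated damages (equal amount): $55,560
Penalty days: min(14, 20) = 14
Waiting-time penalty: 14 × $100 = $1,400
Subtotal: $55,560 + $55,560 + $1,400 = $112,520
Attorney fees: 30% of $112,520 = $33,756
Total award: $112,520 + $33,756 = $146,276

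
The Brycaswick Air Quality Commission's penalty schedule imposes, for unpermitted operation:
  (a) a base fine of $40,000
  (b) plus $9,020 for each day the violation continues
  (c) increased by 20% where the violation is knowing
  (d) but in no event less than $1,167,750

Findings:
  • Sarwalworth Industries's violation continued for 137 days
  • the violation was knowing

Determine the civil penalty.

$1,530,888

Per-day component: 137 × $9,020 = $1,235,740
Base plus per-day: $40,000 + $1,235,740 = $1,275,740
Enhancement: 20% of $1,275,740 = $255,148
Enhanced fine: $1,275,740 + $255,148 = $1,530,888
Minimum $1,167,750: $1,530,888 meets the minimum, no increase.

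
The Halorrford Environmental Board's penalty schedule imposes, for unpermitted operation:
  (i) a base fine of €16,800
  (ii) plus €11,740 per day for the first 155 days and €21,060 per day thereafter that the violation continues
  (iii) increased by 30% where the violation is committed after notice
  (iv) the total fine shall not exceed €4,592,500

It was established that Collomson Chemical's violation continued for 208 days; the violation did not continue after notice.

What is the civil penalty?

First 155 days: 155 × €11,740 = €1,819,700
Remaining days: (208 − 155) × €21,060 = €1,116,180
Per-day component: €1,819,700 + €1,116,180 = €2,935,880
Base plus per-day: €16,800 + €2,935,880 = €2,952,680
The violation did not continue after notice: no 30% increase.
Cap at €4,592,500: €2,952,680 is within the cap, no reduction.

€2,952,680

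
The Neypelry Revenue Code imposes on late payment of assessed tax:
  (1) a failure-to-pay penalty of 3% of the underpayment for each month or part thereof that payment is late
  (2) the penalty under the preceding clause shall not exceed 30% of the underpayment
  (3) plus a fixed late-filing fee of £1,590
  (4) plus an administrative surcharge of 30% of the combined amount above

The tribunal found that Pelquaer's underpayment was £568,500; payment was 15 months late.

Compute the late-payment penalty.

Accrued rate: 3% × 15 = 45%, capped at 30% → 30%
Failure-to-pay penalty: 30% of £568,500 = £170,550
Penalty before surcharge: £170,550 + £1,590 = £172,140
Administrative surcharge: 30% of £172,140 = £51,642
Total penalty: £172,140 + £51,642 = £223,782

£223,782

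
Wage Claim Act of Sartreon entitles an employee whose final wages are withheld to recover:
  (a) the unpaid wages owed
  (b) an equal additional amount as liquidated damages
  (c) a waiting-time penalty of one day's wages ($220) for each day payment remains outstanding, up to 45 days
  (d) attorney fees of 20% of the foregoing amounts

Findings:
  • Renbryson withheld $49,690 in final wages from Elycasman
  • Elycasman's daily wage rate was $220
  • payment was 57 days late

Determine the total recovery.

Liquidated damages (equal amount): $49,690
Penalty days: min(57, 45) = 45
Waiting-time penalty: 45 × $220 = $9,900
Subtotal: $49,690 + $49,690 + $9,900 = $109,280
Attorney fees: 20% of $109,280 = $21,856
Total award: $109,280 + $21,856 = $131,136

Total award: $131,136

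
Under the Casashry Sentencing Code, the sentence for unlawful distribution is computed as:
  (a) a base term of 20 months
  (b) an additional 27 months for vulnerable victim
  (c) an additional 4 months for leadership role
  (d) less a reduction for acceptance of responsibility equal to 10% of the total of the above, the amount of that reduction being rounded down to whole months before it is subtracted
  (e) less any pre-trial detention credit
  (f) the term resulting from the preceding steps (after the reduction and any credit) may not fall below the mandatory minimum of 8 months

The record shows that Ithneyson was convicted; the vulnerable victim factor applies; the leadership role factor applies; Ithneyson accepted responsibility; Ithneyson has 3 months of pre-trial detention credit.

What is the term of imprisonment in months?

Vulnerable victim enhancement: +27 months
Leadership role enhancement: +4 months
Adjusted term: 20 months + 27 months + 4 months = 51 months
Acceptance of responsibility reduction: 10% of 51 months = 5 months (rounded down)
After reduction: 51 − 5 = 46 months
Less pre-trial detention credit: 46 months − 3 months = 43 months
Minimum 8 months: 43 months meets the minimum, no increase.

43 months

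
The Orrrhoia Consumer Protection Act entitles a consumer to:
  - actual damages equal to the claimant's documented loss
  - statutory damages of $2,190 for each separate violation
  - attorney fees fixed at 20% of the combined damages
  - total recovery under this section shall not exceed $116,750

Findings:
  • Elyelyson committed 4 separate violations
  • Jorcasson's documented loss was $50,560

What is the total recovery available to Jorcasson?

Statutory damages: 4 × $2,190 = $8,760
Combined damages: $50,560 + $8,760 = $59,320
Attorney fees: 20% of $59,320 = $11,864
Total before cap: $59,320 + $11,864 = $71,184
Cap at $116,750: $71,184 is within the cap, no reduction.

$71,184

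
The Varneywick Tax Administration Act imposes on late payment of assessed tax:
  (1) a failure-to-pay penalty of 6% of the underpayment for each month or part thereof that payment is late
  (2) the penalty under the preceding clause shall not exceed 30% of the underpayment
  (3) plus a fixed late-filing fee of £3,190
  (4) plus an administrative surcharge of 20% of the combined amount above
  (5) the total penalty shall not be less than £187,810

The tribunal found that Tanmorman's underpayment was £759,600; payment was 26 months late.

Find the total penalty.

Accrued rate: 6% × 26 = 156%, capped at 30% → 30%
Failure-to-pay penalty: 30% of £759,600 = £227,880
Penalty before surcharge: £227,880 + £3,190 = £231,070
Administrative surcharge: 20% of £231,070 = £46,214
Total penalty: £231,070 + £46,214 = £277,284
Minimum £187,810: £277,284 meets the minimum, no increase.

£277,284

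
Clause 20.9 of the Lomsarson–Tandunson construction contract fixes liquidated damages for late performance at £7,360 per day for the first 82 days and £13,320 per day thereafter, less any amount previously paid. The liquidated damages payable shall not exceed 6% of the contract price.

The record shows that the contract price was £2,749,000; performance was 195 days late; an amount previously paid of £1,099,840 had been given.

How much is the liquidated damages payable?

First 82 days: 82 × £7,360 = £603,520
Remaining days: (195 − 82) × £13,320 = £1,505,160
Accrued per-day damages: £603,520 + £1,505,160 = £2,108,680
Less amount previously paid: £2,108,680 − £1,099,840 = £1,008,840
Cap: 6% of £2,749,000 = £164,940
Cap at £164,940: £1,008,840 exceeds the cap → £164,940

£164,940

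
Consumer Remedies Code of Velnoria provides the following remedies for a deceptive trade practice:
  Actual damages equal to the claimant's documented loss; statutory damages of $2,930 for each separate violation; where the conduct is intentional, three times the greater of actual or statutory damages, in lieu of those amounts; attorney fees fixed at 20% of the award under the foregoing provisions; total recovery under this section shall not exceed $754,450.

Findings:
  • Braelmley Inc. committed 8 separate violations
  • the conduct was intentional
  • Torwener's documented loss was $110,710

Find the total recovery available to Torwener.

$398,556

Statutory damages: 8 × $2,930 = $23,440
Greater of actual damages ($110,710) or statutory damages ($23,440): $110,710
Trebled: 3 × $110,710 = $332,130
Attorney fees: 20% of $332,130 = $66,426
Total before cap: $332,130 + $66,426 = $398,556
Cap at $754,450: $398,556 is within the cap, no reduction.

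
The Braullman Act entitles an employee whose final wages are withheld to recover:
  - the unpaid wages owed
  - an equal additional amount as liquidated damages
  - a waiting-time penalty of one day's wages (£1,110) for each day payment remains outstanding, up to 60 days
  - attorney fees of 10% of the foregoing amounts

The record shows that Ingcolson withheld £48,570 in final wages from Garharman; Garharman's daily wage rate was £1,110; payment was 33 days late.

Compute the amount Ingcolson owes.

£147,147

Liquidated damages (equal amount): £48,570
Penalty days: min(33, 60) = 33
Waiting-time penalty: 33 × £1,110 = £36,630
Subtotal: £48,570 + £48,570 + £36,630 = £133,770
Attorney fees: 10% of £133,770 = £13,377
Total award: £133,770 + £13,377 = £147,147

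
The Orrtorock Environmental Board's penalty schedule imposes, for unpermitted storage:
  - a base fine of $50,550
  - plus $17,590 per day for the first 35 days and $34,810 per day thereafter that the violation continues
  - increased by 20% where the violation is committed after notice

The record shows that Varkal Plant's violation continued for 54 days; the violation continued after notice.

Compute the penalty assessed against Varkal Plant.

First 35 days: 35 × $17,590 = $615,650
Remaining days: (54 − 35) × $34,810 = $661,390
Per-day component: $615,650 + $661,390 = $1,277,040
Base plus per-day: $50,550 + $1,277,040 = $1,327,590
Enhancement: 20% of $1,327,590 = $265,518
Enhanced fine: $1,327,590 + $265,518 = $1,593,108

Civil penalty: $1,593,108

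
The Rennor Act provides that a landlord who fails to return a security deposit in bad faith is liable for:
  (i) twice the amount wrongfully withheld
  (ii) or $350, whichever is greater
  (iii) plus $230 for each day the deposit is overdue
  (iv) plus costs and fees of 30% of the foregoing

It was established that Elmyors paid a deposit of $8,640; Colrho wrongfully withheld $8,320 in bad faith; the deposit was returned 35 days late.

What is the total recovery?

Recovery: $32,097

Doubled: 2 × $8,320 = $16,640
Minimum $350: $16,640 meets the minimum, no increase.
Late-return penalty: 35 × $230 = $8,050
Damages plus late penalty: $16,640 + $8,050 = $24,690
Costs and fees: 30% of $24,690 = $7,407
Total recovery: $24,690 + $7,407 = $32,097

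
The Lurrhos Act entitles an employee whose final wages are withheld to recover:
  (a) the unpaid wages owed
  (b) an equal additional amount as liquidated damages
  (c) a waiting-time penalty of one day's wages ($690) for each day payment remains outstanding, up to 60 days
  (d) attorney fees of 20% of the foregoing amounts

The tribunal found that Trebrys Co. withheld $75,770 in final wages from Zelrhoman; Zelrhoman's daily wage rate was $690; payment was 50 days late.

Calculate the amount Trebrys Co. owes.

$223,248

Liquidated damages (equal amount): $75,770
Penalty days: min(50, 60) = 50
Waiting-time penalty: 50 × $690 = $34,500
Subtotal: $75,770 + $75,770 + $34,500 = $186,040
Attorney fees: 20% of $186,040 = $37,208
Total award: $186,040 + $37,208 = $223,248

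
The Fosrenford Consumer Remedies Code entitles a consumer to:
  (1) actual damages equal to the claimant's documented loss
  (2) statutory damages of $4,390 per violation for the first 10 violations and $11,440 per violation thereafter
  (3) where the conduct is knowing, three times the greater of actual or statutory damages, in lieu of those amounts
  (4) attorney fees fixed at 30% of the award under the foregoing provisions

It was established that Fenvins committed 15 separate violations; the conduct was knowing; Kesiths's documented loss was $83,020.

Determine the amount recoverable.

$394,290

First 10 violations: 10 × $4,390 = $43,900
Remaining violations: (15 − 10) × $11,440 = $57,200
Statutory damages: $43,900 + $57,200 = $101,100
Greater of actual damages ($83,020) or statutory damages ($101,100): $101,100
Trebled: 3 × $101,100 = $303,300
Attorney fees: 30% of $303,300 = $90,990
Total recovery: $303,300 + $90,990 = $394,290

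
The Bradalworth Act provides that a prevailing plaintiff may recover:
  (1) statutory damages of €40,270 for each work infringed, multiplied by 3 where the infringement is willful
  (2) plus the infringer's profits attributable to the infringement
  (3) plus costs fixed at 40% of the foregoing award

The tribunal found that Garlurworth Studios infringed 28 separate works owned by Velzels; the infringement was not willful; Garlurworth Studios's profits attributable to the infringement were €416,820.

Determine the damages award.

Statutory damages: 28 × €40,270 = €1,127,560
Infringement not willful: no ×3 enhancement.
Combined award: €1,127,560 + €416,820 = €1,544,380
Costs: 40% of €1,544,380 = €617,752
Award plus costs: €1,544,380 + €617,752 = €2,162,132

€2,162,132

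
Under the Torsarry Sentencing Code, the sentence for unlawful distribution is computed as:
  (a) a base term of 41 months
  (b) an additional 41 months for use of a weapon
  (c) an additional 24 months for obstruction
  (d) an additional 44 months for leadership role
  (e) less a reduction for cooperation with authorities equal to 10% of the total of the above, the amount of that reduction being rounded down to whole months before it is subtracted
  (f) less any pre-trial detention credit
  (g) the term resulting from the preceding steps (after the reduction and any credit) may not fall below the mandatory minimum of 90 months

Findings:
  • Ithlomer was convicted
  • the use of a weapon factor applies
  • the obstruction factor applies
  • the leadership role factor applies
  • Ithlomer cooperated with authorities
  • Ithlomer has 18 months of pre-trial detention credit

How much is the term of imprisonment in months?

117 months

Use of a weapon enhancement: +41 months
Obstruction enhancement: +24 months
Leadership role enhancement: +44 months
Adjusted term: 41 months + 41 months + 24 months + 44 months = 150 months
Cooperation with authorities reduction: 10% of 150 months = 15 months (rounded down)
After reduction: 150 − 15 = 135 months
Less pre-trial detention credit: 135 months − 18 months = 117 months
Minimum 90 months: 117 months meets the minimum, no increase.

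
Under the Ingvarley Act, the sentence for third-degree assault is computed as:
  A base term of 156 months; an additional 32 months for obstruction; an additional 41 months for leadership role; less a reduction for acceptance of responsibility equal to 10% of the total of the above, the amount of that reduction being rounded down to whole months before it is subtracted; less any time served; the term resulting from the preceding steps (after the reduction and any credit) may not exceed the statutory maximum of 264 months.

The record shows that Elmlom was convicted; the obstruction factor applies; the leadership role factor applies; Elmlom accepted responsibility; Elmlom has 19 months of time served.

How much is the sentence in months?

Obstruction enhancement: +32 months
Leadership role enhancement: +41 months
Adjusted term: 156 months + 32 months + 41 months = 229 months
Acceptance of responsibility reduction: 10% of 229 months = 22 months (rounded down)
After reduction: 229 − 22 = 207 months
Less time served: 207 months − 19 months = 188 months
Cap at 264 months: 188 months is within the cap, no reduction.

188 months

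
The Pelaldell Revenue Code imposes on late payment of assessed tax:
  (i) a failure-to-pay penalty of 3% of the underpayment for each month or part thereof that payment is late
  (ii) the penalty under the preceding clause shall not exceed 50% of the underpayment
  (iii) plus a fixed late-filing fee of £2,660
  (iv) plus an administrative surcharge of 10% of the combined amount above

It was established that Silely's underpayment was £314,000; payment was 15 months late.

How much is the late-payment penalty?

£158,356

Accrued rate: 3% × 15 = 45%, capped at 50% → 45%
Failure-to-pay penalty: 45% of £314,000 = £141,300
Penalty before surcharge: £141,300 + £2,660 = £143,960
Administrative surcharge: 10% of £143,960 = £14,396
Total penalty: £143,960 + £14,396 = £158,356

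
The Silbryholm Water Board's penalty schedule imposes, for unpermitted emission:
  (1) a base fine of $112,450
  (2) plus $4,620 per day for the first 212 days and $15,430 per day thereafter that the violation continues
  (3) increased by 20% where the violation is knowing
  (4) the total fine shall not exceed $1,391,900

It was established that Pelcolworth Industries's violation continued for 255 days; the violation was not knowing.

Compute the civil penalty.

First 212 days: 212 × $4,620 = $979,440
Remaining days: (255 − 212) × $15,430 = $663,490
Per-day component: $979,440 + $663,490 = $1,642,930
Base plus per-day: $112,450 + $1,642,930 = $1,755,380
The violation was not knowing: no 20% increase.
Cap at $1,391,900: $1,755,380 exceeds the cap → $1,391,900

$1,391,900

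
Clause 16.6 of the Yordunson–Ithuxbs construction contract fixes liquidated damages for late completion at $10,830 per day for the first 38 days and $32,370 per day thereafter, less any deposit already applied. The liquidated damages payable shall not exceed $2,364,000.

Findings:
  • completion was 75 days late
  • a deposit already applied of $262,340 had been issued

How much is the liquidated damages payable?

$1,346,890

First 38 days: 38 × $10,830 = $411,540
Remaining days: (75 − 38) × $32,370 = $1,197,690
Accrued per-day damages: $411,540 + $1,197,690 = $1,609,230
Less deposit already applied: $1,609,230 − $262,340 = $1,346,890
Cap at $2,364,000: $1,346,890 is within the cap, no reduction.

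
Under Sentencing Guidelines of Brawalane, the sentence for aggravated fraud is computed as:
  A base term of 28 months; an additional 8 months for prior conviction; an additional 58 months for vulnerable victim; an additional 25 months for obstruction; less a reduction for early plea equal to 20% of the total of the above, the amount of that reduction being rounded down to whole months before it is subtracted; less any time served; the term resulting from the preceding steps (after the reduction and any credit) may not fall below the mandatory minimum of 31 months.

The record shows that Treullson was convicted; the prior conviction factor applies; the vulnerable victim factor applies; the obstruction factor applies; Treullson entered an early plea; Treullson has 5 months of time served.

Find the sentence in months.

Prior conviction enhancement: +8 months
Vulnerable victim enhancement: +58 months
Obstruction enhancement: +25 months
Adjusted term: 28 months + 8 months + 58 months + 25 months = 119 months
Early plea reduction: 20% of 119 months = 23 months (rounded down)
After reduction: 119 − 23 = 96 months
Less time served: 96 months − 5 months = 91 months
Minimum 31 months: 91 months meets the minimum, no increase.

91 months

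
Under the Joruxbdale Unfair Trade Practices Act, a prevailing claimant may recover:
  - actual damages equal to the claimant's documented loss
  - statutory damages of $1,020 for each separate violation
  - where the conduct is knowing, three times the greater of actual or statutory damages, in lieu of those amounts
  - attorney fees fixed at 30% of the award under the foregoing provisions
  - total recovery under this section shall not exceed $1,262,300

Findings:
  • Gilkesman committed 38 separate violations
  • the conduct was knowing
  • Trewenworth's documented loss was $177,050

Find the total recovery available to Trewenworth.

Statutory damages: 38 × $1,020 = $38,760
Greater of actual damages ($177,050) or statutory damages ($38,760): $177,050
Trebled: 3 × $177,050 = $531,150
Attorney fees: 30% of $531,150 = $159,345
Total before cap: $531,150 + $159,345 = $690,495
Cap at $1,262,300: $690,495 is within the cap, no reduction.

$690,495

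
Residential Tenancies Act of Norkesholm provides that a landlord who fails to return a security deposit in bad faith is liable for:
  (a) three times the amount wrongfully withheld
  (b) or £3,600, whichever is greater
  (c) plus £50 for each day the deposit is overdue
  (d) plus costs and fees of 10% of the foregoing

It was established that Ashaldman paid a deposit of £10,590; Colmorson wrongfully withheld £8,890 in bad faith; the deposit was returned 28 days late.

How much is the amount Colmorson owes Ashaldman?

£30,877

Trebled: 3 × £8,890 = £26,670
Minimum £3,600: £26,670 meets the minimum, no increase.
Late-return penalty: 28 × £50 = £1,400
Damages plus late penalty: £26,670 + £1,400 = £28,070
Costs and fees: 10% of £28,070 = £2,807
Total recovery: £28,070 + £2,807 = £30,877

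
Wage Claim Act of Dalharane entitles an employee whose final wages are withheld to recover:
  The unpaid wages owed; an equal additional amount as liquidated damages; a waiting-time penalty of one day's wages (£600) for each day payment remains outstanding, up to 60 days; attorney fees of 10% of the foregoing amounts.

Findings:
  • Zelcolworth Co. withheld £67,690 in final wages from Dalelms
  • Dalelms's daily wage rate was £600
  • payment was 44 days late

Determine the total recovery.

£177,958

Liquidated damages (equal amount): £67,690
Penalty days: min(44, 60) = 44
Waiting-time penalty: 44 × £600 = £26,400
Subtotal: £67,690 + £67,690 + £26,400 = £161,780
Attorney fees: 10% of £161,780 = £16,178
Total award: £161,780 + £16,178 = £177,958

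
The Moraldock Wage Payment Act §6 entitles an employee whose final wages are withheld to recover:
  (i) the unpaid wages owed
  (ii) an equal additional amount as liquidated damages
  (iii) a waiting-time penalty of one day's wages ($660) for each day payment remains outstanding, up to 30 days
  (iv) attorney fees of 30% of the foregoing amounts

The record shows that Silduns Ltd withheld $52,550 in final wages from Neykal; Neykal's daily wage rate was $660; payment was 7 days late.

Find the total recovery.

Liquidated damages (equal amount): $52,550
Penalty days: min(7, 30) = 7
Waiting-time penalty: 7 × $660 = $4,620
Subtotal: $52,550 + $52,550 + $4,620 = $109,720
Attorney fees: 30% of $109,720 = $32,916
Total award: $109,720 + $32,916 = $142,636

$142,636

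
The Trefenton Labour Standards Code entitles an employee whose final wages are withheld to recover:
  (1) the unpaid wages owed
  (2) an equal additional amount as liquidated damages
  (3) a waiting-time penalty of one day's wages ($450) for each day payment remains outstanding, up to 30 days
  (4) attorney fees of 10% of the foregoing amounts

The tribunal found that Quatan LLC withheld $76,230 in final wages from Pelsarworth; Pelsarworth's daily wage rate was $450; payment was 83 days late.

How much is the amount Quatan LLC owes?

Liquidated damages (equal amount): $76,230
Penalty days: min(83, 30) = 30
Waiting-time penalty: 30 × $450 = $13,500
Subtotal: $76,230 + $76,230 + $13,500 = $165,960
Attorney fees: 10% of $165,960 = $16,596
Total award: $165,960 + $16,596 = $182,556

Total award: $182,556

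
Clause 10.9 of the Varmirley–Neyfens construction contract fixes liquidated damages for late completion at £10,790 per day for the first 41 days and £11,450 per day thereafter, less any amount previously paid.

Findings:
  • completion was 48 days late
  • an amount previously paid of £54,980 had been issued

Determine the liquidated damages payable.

Liquidated damages: £467,560

First 41 days: 41 × £10,790 = £442,390
Remaining days: (48 − 41) × £11,450 = £80,150
Accrued per-day damages: £442,390 + £80,150 = £522,540
Less amount previously paid: £522,540 − £54,980 = £467,560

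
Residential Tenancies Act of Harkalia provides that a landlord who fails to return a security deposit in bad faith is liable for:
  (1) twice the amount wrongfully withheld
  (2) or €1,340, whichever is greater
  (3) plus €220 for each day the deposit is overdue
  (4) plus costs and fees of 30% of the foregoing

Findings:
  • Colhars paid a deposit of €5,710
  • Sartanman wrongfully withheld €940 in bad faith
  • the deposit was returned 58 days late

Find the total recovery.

Doubled: 2 × €940 = €1,880
Minimum €1,340: €1,880 meets the minimum, no increase.
Late-return penalty: 58 × €220 = €12,760
Damages plus late penalty: €1,880 + €12,760 = €14,640
Costs and fees: 30% of €14,640 = €4,392
Total recovery: €14,640 + €4,392 = €19,032

€19,032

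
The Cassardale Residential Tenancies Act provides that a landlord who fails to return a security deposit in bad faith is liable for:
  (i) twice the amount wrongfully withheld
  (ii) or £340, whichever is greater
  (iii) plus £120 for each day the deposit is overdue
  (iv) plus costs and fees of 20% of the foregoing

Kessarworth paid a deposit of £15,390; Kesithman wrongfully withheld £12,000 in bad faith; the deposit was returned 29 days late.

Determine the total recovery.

£32,976

Doubled: 2 × £12,000 = £24,000
Minimum £340: £24,000 meets the minimum, no increase.
Late-return penalty: 29 × £120 = £3,480
Damages plus late penalty: £24,000 + £3,480 = £27,480
Costs and fees: 20% of £27,480 = £5,496
Total recovery: £27,480 + £5,496 = £32,976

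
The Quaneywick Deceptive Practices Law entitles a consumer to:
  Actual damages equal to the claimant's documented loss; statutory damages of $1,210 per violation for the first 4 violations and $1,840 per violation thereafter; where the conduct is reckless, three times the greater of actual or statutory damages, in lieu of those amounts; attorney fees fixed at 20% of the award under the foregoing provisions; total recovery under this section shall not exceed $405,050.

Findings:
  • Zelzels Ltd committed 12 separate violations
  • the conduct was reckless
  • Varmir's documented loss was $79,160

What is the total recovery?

$284,976

First 4 violations: 4 × $1,210 = $4,840
Remaining violations: (12 − 4) × $1,840 = $14,720
Statutory damages: $4,840 + $14,720 = $19,560
Greater of actual damages ($79,160) or statutory damages ($19,560): $79,160
Trebled: 3 × $79,160 = $237,480
Attorney fees: 20% of $237,480 = $47,496
Total before cap: $237,480 + $47,496 = $284,976
Cap at $405,050: $284,976 is within the cap, no reduction.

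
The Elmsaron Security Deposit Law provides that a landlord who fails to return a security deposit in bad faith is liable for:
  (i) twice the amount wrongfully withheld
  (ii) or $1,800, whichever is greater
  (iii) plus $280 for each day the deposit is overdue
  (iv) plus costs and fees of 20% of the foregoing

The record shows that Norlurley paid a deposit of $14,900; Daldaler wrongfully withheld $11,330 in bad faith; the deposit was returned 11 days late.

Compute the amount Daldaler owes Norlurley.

$30,888

Doubled: 2 × $11,330 = $22,660
Minimum $1,800: $22,660 meets the minimum, no increase.
Late-return penalty: 11 × $280 = $3,080
Damages plus late penalty: $22,660 + $3,080 = $25,740
Costs and fees: 20% of $25,740 = $5,148
Total recovery: $25,740 + $5,148 = $30,888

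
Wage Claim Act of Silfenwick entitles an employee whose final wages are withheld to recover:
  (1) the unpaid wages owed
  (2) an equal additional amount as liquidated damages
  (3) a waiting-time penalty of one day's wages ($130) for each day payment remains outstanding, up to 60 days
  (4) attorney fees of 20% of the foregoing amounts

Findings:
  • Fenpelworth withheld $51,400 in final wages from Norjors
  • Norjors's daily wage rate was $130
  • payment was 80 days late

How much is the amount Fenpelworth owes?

Liquidated damages (equal amount): $51,400
Penalty days: min(80, 60) = 60
Waiting-time penalty: 60 × $130 = $7,800
Subtotal: $51,400 + $51,400 + $7,800 = $110,600
Attorney fees: 20% of $110,600 = $22,120
Total award: $110,600 + $22,120 = $132,720

Total award: $132,720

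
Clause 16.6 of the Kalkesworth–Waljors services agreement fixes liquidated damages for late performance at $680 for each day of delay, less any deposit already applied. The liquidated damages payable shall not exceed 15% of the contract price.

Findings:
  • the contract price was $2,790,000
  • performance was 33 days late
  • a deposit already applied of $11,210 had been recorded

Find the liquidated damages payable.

Per-day damages: 33 × $680 = $22,440
Less deposit already applied: $22,440 − $11,210 = $11,230
Cap: 15% of $2,790,000 = $418,500
Cap at $418,500: $11,230 is within the cap, no reduction.

$11,230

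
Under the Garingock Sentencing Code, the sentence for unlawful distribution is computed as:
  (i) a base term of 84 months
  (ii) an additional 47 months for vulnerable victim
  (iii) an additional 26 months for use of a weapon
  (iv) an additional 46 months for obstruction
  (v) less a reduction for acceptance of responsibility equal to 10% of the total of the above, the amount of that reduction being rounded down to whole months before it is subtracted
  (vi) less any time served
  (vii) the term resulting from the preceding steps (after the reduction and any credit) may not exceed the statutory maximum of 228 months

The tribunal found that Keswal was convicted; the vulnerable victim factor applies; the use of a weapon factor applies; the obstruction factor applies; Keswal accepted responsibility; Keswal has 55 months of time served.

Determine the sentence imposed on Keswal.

Vulnerable victim enhancement: +47 months
Use of a weapon enhancement: +26 months
Obstruction enhancement: +46 months
Adjusted term: 84 months + 47 months + 26 months + 46 months = 203 months
Acceptance of responsibility reduction: 10% of 203 months = 20 months (rounded down)
After reduction: 203 − 20 = 183 months
Less time served: 183 months − 55 months = 128 months
Cap at 228 months: 128 months is within the cap, no reduction.

128 months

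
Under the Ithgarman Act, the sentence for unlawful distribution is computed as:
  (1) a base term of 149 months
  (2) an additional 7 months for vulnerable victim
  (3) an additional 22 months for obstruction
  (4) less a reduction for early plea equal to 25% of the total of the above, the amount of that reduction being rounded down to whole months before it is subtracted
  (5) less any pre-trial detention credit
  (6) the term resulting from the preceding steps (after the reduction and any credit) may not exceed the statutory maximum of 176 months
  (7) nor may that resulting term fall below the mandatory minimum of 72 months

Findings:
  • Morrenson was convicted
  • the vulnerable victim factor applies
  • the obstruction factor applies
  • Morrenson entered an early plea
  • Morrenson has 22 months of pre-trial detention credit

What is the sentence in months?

112 months

Vulnerable victim enhancement: +7 months
Obstruction enhancement: +22 months
Adjusted term: 149 months + 7 months + 22 months = 178 months
Early plea reduction: 25% of 178 months = 44 months (rounded down)
After reduction: 178 − 44 = 134 months
Less pre-trial detention credit: 134 months − 22 months = 112 months
Cap at 176 months: 112 months is within the cap, no reduction.
Minimum 72 months: 112 months meets the minimum, no increase.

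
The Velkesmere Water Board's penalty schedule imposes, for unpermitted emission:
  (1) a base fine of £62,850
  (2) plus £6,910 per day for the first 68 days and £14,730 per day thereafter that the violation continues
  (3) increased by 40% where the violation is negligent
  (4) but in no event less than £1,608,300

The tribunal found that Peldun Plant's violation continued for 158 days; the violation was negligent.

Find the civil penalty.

£2,601,802

First 68 days: 68 × £6,910 = £469,880
Remaining days: (158 − 68) × £14,730 = £1,325,700
Per-day component: £469,880 + £1,325,700 = £1,795,580
Base plus per-day: £62,850 + £1,795,580 = £1,858,430
Enhancement: 40% of £1,858,430 = £743,372
Enhanced fine: £1,858,430 + £743,372 = £2,601,802
Minimum £1,608,300: £2,601,802 meets the minimum, no increase.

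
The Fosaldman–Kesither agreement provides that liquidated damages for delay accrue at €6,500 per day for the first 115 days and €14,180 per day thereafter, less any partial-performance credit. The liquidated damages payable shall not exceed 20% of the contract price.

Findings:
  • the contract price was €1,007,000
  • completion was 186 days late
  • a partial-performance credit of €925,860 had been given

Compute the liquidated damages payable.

€201,400

First 115 days: 115 × €6,500 = €747,500
Remaining days: (186 − 115) × €14,180 = €1,006,780
Accrued per-day damages: €747,500 + €1,006,780 = €1,754,280
Less partial-performance credit: €1,754,280 − €925,860 = €828,420
Cap: 20% of €1,007,000 = €201,400
Cap at €201,400: €828,420 exceeds the cap → €201,400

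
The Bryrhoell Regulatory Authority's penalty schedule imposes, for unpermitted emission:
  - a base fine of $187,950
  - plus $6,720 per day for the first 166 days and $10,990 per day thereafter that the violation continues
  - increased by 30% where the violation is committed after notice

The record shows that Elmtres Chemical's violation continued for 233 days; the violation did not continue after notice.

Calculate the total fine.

First 166 days: 166 × $6,720 = $1,115,520
Remaining days: (233 − 166) × $10,990 = $736,330
Per-day component: $1,115,520 + $736,330 = $1,851,850
Base plus per-day: $187,950 + $1,851,850 = $2,039,800
The violation did not continue after notice: no 30% increase.

$2,039,800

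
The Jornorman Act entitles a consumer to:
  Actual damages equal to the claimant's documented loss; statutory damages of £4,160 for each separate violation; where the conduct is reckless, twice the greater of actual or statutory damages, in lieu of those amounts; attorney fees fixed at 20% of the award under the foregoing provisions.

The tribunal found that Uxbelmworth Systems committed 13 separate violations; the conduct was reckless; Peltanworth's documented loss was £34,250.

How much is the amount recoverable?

£129,792

Statutory damages: 13 × £4,160 = £54,080
Greater of actual damages (£34,250) or statutory damages (£54,080): £54,080
Doubled: 2 × £54,080 = £108,160
Attorney fees: 20% of £108,160 = £21,632
Total recovery: £108,160 + £21,632 = £129,792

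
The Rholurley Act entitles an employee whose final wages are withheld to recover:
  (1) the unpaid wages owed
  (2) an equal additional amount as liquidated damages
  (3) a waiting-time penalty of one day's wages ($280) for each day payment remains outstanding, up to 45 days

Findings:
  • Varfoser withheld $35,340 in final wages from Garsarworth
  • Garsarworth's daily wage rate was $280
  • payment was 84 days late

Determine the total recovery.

$83,280

Liquidated damages (equal amount): $35,340
Penalty days: min(84, 45) = 45
Waiting-time penalty: 45 × $280 = $12,600
Total award: $35,340 + $35,340 + $12,600 = $83,280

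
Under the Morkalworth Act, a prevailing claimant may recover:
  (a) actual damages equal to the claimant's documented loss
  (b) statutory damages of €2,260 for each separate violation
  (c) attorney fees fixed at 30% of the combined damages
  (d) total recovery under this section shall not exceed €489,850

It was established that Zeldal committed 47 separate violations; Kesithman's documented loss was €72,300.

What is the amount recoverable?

Statutory damages: 47 × €2,260 = €106,220
Combined damages: €72,300 + €106,220 = €178,520
Attorney fees: 30% of €178,520 = €53,556
Total before cap: €178,520 + €53,556 = €232,076
Cap at €489,850: €232,076 is within the cap, no reduction.

€232,076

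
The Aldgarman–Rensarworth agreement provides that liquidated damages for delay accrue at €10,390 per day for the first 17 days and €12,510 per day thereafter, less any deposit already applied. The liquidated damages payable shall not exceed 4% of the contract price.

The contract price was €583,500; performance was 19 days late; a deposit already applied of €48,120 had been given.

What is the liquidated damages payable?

€23,340

First 17 days: 17 × €10,390 = €176,630
Remaining days: (19 − 17) × €12,510 = €25,020
Accrued per-day damages: €176,630 + €25,020 = €201,650
Less deposit already applied: €201,650 − €48,120 = €153,530
Cap: 4% of €583,500 = €23,340
Cap at €23,340: €153,530 exceeds the cap → €23,340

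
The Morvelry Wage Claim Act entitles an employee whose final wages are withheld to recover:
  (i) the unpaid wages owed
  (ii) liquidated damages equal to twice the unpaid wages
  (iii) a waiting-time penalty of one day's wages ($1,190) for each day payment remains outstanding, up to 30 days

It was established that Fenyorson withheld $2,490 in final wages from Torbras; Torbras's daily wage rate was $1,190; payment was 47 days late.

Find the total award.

$43,170

Doubled: 2 × $2,490 = $4,980
Penalty days: min(47, 30) = 30
Waiting-time penalty: 30 × $1,190 = $35,700
Total award: $2,490 + $4,980 + $35,700 = $43,170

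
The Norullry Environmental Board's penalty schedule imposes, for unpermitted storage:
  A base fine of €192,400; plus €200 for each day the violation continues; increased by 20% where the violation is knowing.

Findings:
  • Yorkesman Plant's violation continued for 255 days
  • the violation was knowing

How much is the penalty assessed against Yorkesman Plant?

Per-day component: 255 × €200 = €51,000
Base plus per-day: €192,400 + €51,000 = €243,400
Enhancement: 20% of €243,400 = €48,680
Enhanced fine: €243,400 + €48,680 = €292,080

Civil penalty: €292,080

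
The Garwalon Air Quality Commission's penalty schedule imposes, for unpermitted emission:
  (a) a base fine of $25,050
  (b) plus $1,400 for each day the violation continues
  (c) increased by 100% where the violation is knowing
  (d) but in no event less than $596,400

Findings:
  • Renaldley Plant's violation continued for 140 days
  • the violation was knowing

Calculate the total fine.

$596,400

Per-day component: 140 × $1,400 = $196,000
Base plus per-day: $25,050 + $196,000 = $221,050
Enhancement: 100% of $221,050 = $221,050
Enhanced fine: $221,050 + $221,050 = $442,100
Minimum $596,400: $442,100 is below the minimum → $596,400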